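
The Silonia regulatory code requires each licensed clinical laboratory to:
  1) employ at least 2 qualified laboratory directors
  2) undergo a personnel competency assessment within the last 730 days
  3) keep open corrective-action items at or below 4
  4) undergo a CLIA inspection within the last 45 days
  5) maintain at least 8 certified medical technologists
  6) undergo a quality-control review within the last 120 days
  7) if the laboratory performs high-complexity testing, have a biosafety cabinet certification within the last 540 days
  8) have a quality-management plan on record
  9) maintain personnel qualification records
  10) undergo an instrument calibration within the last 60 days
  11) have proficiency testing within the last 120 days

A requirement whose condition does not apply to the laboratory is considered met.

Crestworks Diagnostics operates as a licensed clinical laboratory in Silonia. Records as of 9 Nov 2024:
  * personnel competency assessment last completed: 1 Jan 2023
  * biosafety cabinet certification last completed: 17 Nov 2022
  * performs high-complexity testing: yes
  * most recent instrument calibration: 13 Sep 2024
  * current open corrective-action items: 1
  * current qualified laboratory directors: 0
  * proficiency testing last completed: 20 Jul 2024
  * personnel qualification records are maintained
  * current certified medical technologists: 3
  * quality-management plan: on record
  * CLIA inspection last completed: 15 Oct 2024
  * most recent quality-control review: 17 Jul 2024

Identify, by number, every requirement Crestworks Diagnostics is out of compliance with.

1. qualified laboratory directors 0 < 2 → not met
2. personnel competency assessment 678 days ago vs limit 730 → met
3. open corrective-action items 1 ≤ 4 → met
4. CLIA inspection 25 days ago vs limit 45 → met
5. certified medical technologists 3 < 8 → not met
6. quality-control review 115 days ago vs limit 120 → met
7. condition 'performs high-complexity testing' holds; biosafety cabinet certification 723 days ago vs limit 540 → not met
8. quality-management plan present → met
9. personnel qualification records present → met
10. instrument calibration 57 days ago vs limit 60 → met
11. proficiency testing 112 days ago vs limit 120 → met
Not met: 1, 5, 7

1, 5, 7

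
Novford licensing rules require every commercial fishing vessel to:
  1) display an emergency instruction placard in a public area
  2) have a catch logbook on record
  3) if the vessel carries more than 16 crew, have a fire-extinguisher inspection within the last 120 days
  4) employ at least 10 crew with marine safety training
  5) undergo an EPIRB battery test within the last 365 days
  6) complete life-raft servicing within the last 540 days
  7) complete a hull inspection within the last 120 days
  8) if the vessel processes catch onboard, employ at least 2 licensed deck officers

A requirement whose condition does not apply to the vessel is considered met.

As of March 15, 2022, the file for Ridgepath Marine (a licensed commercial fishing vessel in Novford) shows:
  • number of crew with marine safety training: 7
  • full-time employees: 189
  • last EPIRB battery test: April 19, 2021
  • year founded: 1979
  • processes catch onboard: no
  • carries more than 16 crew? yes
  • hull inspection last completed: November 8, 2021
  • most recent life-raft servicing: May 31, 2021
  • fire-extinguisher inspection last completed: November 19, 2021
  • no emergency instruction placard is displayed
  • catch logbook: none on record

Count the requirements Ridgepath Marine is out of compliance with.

4

1. emergency instruction placard absent → not met
2. catch logbook absent → not met
3. condition 'carries more than 16 crew' holds; fire-extinguisher inspection 116 days ago vs limit 120 → met
4. crew with marine safety training 7 < 10 → not met
5. EPIRB battery test 330 days ago vs limit 365 → met
6. life-raft servicing 288 days ago vs limit 540 → met
7. hull inspection 127 days ago vs limit 120 → not met
8. condition 'processes catch onboard' does not hold → requirement n/a → met
Not met: 4 of 8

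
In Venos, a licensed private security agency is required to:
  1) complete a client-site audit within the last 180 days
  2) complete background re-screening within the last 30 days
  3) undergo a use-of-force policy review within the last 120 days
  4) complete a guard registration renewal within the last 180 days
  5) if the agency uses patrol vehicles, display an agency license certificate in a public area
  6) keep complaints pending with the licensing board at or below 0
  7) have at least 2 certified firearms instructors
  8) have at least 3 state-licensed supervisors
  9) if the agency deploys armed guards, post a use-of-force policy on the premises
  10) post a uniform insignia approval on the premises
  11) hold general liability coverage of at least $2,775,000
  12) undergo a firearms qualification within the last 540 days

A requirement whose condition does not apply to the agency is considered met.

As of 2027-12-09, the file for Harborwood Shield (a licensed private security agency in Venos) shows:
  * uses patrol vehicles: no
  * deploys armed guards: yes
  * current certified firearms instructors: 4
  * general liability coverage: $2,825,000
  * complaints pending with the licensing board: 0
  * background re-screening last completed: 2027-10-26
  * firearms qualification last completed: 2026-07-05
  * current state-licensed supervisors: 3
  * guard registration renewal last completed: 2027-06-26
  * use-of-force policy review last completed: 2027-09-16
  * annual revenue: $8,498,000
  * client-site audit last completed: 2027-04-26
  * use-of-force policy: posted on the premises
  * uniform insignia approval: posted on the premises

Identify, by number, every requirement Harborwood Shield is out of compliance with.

1, 2

1. client-site audit 227 days ago vs limit 180 → not met
2. background re-screening 44 days ago vs limit 30 → not met
3. use-of-force policy review 84 days ago vs limit 120 → met
4. guard registration renewal 166 days ago vs limit 180 → met
5. condition 'uses patrol vehicles' does not hold → requirement n/a → met
6. complaints pending with the licensing board 0 ≤ 0 → met
7. certified firearms instructors 4 ≥ 2 → met
8. state-licensed supervisors 3 ≥ 3 → met
9. condition 'deploys armed guards' holds; use-of-force policy present → met
10. uniform insignia approval present → met
11. general liability coverage $2,825,000 ≥ $2,775,000 → met
12. firearms qualification 522 days ago vs limit 540 → met
Not met: 1, 2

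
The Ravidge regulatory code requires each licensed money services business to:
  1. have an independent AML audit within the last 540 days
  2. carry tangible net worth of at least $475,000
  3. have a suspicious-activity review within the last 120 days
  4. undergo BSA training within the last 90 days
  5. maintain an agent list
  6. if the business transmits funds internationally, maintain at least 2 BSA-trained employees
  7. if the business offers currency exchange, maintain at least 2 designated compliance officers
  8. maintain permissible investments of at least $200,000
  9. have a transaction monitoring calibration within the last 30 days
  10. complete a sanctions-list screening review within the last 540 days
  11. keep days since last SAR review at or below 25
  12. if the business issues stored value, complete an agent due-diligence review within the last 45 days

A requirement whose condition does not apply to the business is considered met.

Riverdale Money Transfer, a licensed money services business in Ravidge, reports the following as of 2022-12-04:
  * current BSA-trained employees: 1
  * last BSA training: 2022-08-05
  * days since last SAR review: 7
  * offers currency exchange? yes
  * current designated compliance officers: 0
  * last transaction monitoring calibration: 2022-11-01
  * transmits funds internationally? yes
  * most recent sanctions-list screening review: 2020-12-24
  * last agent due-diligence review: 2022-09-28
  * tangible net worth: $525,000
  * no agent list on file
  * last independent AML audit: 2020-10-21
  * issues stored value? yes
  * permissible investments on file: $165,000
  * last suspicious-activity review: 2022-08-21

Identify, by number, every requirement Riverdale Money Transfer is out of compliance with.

1, 4, 5, 6, 7, 8, 9, 10, 12

1. independent AML audit 774 days ago vs limit 540 → not met
2. tangible net worth $525,000 ≥ $475,000 → met
3. suspicious-activity review 105 days ago vs limit 120 → met
4. BSA training 121 days ago vs limit 90 → not met
5. agent list absent → not met
6. condition 'transmits funds internationally' holds; BSA-trained employees 1 < 2 → not met
7. condition 'offers currency exchange' holds; designated compliance officers 0 < 2 → not met
8. permissible investments $165,000 < $200,000 → not met
9. transaction monitoring calibration 33 days ago vs limit 30 → not met
10. sanctions-list screening review 710 days ago vs limit 540 → not met
11. days since last SAR review 7 ≤ 25 → met
12. condition 'issues stored value' holds; agent due-diligence review 67 days ago vs limit 45 → not met
Not met: 1, 4, 5, 6, 7, 8, 9, 10, 12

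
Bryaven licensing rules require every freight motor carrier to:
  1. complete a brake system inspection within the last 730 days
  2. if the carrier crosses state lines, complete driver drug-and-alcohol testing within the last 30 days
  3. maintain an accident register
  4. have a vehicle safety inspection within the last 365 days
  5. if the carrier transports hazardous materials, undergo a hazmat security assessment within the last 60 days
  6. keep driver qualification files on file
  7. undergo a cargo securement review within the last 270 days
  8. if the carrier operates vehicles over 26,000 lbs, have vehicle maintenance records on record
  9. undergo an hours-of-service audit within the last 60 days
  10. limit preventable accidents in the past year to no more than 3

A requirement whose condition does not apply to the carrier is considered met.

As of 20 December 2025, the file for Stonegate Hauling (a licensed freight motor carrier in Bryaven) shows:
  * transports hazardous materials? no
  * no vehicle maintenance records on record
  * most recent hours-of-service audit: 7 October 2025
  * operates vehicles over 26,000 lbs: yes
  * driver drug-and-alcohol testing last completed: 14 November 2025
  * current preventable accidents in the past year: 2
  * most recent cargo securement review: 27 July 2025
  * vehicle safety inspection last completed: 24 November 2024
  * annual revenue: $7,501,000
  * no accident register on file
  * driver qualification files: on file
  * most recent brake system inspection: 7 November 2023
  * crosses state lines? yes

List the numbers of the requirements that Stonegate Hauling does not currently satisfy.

1, 2, 3, 4, 8, 9

1. brake system inspection 774 days ago vs limit 730 → not met
2. condition 'crosses state lines' holds; driver drug-and-alcohol testing 36 days ago vs limit 30 → not met
3. accident register absent → not met
4. vehicle safety inspection 391 days ago vs limit 365 → not met
5. condition 'transports hazardous materials' does not hold → requirement n/a → met
6. driver qualification files present → met
7. cargo securement review 146 days ago vs limit 270 → met
8. condition 'operates vehicles over 26,000 lbs' holds; vehicle maintenance records absent → not met
9. hours-of-service audit 74 days ago vs limit 60 → not met
10. preventable accidents in the past year 2 ≤ 3 → met
Not met: 1, 2, 3, 4, 8, 9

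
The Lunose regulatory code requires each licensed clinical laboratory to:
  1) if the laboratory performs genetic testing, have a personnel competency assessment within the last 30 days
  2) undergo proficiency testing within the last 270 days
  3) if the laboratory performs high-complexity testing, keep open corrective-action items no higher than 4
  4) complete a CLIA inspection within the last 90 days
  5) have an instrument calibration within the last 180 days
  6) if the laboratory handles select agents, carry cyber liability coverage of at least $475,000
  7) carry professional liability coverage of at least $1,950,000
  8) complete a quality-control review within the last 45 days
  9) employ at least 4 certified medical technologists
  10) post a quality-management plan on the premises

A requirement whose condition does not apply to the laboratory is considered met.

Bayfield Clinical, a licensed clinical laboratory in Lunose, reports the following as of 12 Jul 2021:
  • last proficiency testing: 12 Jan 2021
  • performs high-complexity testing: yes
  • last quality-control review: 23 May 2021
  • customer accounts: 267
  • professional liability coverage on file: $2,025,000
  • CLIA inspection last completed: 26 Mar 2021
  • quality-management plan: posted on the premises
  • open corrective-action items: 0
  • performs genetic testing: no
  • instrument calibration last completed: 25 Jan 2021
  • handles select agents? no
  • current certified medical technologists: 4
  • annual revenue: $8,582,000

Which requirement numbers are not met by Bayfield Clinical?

4, 8

1. condition 'performs genetic testing' does not hold → requirement n/a → met
2. proficiency testing 181 days ago vs limit 270 → met
3. condition 'performs high-complexity testing' holds; open corrective-action items 0 ≤ 4 → met
4. CLIA inspection 108 days ago vs limit 90 → not met
5. instrument calibration 168 days ago vs limit 180 → met
6. condition 'handles select agents' does not hold → requirement n/a → met
7. professional liability coverage $2,025,000 ≥ $1,950,000 → met
8. quality-control review 50 days ago vs limit 45 → not met
9. certified medical technologists 4 ≥ 4 → met
10. quality-management plan present → met
Not met: 4, 8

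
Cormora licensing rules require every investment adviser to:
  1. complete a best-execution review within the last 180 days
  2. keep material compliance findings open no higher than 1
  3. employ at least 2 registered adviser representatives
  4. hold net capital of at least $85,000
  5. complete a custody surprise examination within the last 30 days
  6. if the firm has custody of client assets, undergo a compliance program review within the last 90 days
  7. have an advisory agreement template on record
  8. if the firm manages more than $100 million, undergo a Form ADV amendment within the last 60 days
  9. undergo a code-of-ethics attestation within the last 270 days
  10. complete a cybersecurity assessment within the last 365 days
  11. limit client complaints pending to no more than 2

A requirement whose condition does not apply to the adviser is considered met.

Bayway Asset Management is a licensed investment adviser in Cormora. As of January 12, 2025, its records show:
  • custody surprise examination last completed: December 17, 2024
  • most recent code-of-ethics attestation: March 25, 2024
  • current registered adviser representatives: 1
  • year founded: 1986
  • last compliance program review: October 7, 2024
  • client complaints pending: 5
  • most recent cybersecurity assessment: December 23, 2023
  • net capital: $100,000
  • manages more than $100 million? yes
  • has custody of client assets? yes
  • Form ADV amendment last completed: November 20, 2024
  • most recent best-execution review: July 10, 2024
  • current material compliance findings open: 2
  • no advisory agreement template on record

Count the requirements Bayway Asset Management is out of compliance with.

1. best-execution review 186 days ago vs limit 180 → not met
2. material compliance findings open 2 > 1 → not met
3. registered adviser representatives 1 < 2 → not met
4. net capital $100,000 ≥ $85,000 → met
5. custody surprise examination 26 days ago vs limit 30 → met
6. condition 'has custody of client assets' holds; compliance program review 97 days ago vs limit 90 → not met
7. advisory agreement template absent → not met
8. condition 'manages more than $100 million' holds; Form ADV amendment 53 days ago vs limit 60 → met
9. code-of-ethics attestation 293 days ago vs limit 270 → not met
10. cybersecurity assessment 386 days ago vs limit 365 → not met
11. client complaints pending 5 > 2 → not met
Not met: 8 of 11

8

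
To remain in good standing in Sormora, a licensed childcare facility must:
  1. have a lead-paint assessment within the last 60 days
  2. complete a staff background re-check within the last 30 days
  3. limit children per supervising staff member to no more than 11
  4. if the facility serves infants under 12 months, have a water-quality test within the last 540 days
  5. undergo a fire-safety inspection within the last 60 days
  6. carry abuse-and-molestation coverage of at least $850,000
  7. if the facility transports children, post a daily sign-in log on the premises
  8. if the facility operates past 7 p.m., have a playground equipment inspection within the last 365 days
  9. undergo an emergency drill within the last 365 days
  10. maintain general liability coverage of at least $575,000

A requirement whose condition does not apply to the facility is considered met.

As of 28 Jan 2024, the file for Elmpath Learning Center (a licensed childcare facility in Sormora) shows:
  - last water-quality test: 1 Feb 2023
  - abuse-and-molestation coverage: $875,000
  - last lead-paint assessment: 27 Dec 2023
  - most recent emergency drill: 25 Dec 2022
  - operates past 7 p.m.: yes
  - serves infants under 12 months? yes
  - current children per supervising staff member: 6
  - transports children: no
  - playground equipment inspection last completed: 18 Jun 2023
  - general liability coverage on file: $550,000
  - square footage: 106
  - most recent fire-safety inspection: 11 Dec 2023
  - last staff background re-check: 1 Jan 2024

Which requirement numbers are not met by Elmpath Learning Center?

1. lead-paint assessment 32 days ago vs limit 60 → met
2. staff background re-check 27 days ago vs limit 30 → met
3. children per supervising staff member 6 ≤ 11 → met
4. condition 'serves infants under 12 months' holds; water-quality test 361 days ago vs limit 540 → met
5. fire-safety inspection 48 days ago vs limit 60 → met
6. abuse-and-molestation coverage $875,000 ≥ $850,000 → met
7. condition 'transports children' does not hold → requirement n/a → met
8. condition 'operates past 7 p.m.' holds; playground equipment inspection 224 days ago vs limit 365 → met
9. emergency drill 399 days ago vs limit 365 → not met
10. general liability coverage $550,000 < $575,000 → not met
Not met: 9, 10

9, 10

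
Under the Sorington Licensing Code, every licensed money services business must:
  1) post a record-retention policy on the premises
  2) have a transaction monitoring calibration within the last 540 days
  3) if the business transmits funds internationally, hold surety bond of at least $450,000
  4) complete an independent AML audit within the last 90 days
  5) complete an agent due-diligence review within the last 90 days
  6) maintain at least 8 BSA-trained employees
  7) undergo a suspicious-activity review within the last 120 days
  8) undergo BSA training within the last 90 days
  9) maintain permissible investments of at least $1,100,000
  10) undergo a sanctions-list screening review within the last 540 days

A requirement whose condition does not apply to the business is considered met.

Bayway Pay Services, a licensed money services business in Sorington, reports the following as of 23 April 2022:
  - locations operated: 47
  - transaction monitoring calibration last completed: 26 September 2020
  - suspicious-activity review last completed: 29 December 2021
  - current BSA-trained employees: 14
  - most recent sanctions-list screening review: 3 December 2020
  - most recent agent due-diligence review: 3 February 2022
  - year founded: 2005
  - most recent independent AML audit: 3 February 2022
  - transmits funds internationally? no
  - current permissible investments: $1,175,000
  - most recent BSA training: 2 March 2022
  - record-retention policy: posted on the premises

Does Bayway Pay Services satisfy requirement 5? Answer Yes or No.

5. agent due-diligence review 79 days ago vs limit 90 → met

Yes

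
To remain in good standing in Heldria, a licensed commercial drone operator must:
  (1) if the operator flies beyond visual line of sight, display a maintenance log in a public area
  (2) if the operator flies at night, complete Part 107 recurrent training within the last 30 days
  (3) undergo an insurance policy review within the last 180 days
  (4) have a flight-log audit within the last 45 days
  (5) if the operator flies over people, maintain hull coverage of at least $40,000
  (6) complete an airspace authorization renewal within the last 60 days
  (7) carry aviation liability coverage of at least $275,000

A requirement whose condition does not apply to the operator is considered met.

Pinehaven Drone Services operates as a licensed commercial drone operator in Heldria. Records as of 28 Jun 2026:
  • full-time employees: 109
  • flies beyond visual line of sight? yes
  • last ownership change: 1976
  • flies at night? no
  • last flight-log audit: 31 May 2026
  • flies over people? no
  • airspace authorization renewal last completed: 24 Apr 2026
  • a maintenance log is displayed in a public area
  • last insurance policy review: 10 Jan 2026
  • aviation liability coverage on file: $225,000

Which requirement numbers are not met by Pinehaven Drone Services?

6, 7

1. condition 'flies beyond visual line of sight' holds; maintenance log present → met
2. condition 'flies at night' does not hold → requirement n/a → met
3. insurance policy review 169 days ago vs limit 180 → met
4. flight-log audit 28 days ago vs limit 45 → met
5. condition 'flies over people' does not hold → requirement n/a → met
6. airspace authorization renewal 65 days ago vs limit 60 → not met
7. aviation liability coverage $225,000 < $275,000 → not met
Not met: 6, 7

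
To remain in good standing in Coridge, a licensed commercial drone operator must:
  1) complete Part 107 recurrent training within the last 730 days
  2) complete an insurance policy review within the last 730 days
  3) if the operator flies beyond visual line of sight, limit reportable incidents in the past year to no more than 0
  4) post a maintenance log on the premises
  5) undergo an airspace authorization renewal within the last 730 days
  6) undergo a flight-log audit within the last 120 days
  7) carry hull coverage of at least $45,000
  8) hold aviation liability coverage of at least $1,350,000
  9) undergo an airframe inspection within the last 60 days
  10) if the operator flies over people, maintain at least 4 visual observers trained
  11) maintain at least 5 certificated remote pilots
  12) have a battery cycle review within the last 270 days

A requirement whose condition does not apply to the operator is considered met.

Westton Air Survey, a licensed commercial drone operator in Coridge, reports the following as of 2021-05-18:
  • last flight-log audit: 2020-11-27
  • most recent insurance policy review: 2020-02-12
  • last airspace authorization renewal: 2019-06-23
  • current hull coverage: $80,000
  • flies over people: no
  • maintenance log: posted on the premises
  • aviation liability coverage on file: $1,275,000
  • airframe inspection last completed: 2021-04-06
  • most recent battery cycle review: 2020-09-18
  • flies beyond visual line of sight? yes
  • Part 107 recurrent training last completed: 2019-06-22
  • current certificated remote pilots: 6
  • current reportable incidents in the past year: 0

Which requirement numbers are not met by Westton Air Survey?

6, 8

1. Part 107 recurrent training 696 days ago vs limit 730 → met
2. insurance policy review 461 days ago vs limit 730 → met
3. condition 'flies beyond visual line of sight' holds; reportable incidents in the past year 0 ≤ 0 → met
4. maintenance log present → met
5. airspace authorization renewal 695 days ago vs limit 730 → met
6. flight-log audit 172 days ago vs limit 120 → not met
7. hull coverage $80,000 ≥ $45,000 → met
8. aviation liability coverage $1,275,000 < $1,350,000 → not met
9. airframe inspection 42 days ago vs limit 60 → met
10. condition 'flies over people' does not hold → requirement n/a → met
11. certificated remote pilots 6 ≥ 5 → met
12. battery cycle review 242 days ago vs limit 270 → met
Not met: 6, 8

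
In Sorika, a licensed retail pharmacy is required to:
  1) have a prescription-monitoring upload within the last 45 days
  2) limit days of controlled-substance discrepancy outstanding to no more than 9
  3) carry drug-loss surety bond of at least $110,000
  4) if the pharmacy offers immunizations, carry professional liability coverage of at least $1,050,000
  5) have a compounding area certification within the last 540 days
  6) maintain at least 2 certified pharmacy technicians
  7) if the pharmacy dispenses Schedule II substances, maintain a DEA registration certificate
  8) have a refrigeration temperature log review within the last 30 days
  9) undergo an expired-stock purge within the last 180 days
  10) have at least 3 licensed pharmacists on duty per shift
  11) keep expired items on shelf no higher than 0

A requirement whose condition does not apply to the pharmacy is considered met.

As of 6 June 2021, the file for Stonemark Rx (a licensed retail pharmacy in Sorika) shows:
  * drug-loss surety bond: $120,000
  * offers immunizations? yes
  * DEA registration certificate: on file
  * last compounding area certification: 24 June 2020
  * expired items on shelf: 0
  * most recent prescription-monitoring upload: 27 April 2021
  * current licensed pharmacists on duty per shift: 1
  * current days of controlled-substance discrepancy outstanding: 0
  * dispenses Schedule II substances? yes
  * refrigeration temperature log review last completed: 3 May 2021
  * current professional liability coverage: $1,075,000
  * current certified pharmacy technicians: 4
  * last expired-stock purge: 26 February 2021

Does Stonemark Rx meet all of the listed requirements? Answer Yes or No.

1. prescription-monitoring upload 40 days ago vs limit 45 → met
2. days of controlled-substance discrepancy outstanding 0 ≤ 9 → met
3. drug-loss surety bond $120,000 ≥ $110,000 → met
4. condition 'offers immunizations' holds; professional liability coverage $1,075,000 ≥ $1,050,000 → met
5. compounding area certification 347 days ago vs limit 540 → met
6. certified pharmacy technicians 4 ≥ 2 → met
7. condition 'dispenses Schedule II substances' holds; DEA registration certificate present → met
8. refrigeration temperature log review 34 days ago vs limit 30 → not met
9. expired-stock purge 100 days ago vs limit 180 → met
10. licensed pharmacists on duty per shift 1 < 3 → not met
11. expired items on shelf 0 ≤ 0 → met
Not met: 8, 10

No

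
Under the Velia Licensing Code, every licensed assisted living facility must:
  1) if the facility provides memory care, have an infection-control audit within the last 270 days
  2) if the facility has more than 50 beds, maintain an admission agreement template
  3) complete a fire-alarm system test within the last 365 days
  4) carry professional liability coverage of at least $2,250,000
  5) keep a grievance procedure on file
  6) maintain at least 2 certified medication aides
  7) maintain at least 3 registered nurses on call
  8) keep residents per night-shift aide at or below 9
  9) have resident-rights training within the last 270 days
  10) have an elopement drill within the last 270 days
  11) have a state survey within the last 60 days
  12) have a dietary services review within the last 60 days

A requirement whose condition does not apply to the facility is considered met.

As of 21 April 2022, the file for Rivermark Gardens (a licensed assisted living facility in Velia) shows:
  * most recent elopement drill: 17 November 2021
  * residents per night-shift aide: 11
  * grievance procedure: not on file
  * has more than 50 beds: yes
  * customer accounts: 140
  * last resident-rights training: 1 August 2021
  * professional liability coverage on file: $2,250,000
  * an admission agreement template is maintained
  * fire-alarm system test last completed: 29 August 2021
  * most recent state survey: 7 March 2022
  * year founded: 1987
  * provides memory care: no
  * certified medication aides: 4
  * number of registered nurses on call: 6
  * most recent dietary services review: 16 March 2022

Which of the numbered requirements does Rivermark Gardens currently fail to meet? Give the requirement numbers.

1. condition 'provides memory care' does not hold → requirement n/a → met
2. condition 'has more than 50 beds' holds; admission agreement template present → met
3. fire-alarm system test 235 days ago vs limit 365 → met
4. professional liability coverage $2,250,000 ≥ $2,250,000 → met
5. grievance procedure absent → not met
6. certified medication aides 4 ≥ 2 → met
7. registered nurses on call 6 ≥ 3 → met
8. residents per night-shift aide 11 > 9 → not met
9. resident-rights training 263 days ago vs limit 270 → met
10. elopement drill 155 days ago vs limit 270 → met
11. state survey 45 days ago vs limit 60 → met
12. dietary services review 36 days ago vs limit 60 → met
Not met: 5, 8

5, 8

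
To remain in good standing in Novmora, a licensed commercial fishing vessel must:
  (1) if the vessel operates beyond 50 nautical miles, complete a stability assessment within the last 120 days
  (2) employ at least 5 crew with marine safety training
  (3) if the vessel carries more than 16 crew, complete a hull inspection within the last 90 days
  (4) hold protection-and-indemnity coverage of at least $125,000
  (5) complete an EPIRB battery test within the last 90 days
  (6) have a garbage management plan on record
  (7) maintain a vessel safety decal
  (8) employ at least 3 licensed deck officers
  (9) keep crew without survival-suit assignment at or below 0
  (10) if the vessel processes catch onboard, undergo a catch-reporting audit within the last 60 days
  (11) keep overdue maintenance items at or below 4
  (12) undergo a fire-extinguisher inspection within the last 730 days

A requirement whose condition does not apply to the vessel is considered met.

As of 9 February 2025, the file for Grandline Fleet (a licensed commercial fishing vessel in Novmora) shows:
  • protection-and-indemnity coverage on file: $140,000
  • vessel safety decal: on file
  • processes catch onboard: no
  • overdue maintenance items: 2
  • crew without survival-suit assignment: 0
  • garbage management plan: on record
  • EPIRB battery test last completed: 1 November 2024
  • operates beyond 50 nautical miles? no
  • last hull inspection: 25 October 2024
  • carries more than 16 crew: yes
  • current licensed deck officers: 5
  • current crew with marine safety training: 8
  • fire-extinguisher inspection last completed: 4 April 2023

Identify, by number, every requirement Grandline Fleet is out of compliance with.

3, 5

1. condition 'operates beyond 50 nautical miles' does not hold → requirement n/a → met
2. crew with marine safety training 8 ≥ 5 → met
3. condition 'carries more than 16 crew' holds; hull inspection 107 days ago vs limit 90 → not met
4. protection-and-indemnity coverage $140,000 ≥ $125,000 → met
5. EPIRB battery test 100 days ago vs limit 90 → not met
6. garbage management plan present → met
7. vessel safety decal present → met
8. licensed deck officers 5 ≥ 3 → met
9. crew without survival-suit assignment 0 ≤ 0 → met
10. condition 'processes catch onboard' does not hold → requirement n/a → met
11. overdue maintenance items 2 ≤ 4 → met
12. fire-extinguisher inspection 677 days ago vs limit 730 → met
Not met: 3, 5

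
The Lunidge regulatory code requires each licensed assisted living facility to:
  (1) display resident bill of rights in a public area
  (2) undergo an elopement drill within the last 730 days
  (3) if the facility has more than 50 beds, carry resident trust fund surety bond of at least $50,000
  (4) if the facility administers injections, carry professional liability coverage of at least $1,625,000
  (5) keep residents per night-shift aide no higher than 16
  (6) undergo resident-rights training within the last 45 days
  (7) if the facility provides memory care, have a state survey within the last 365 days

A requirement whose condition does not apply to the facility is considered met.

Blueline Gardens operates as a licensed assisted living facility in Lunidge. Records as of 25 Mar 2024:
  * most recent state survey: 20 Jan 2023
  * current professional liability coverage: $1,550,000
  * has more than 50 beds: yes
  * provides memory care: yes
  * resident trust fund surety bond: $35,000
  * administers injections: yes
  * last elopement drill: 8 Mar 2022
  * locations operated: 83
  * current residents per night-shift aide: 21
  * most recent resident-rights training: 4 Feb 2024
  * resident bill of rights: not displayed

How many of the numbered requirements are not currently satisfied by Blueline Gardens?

7

1. resident bill of rights absent → not met
2. elopement drill 748 days ago vs limit 730 → not met
3. condition 'has more than 50 beds' holds; resident trust fund surety bond $35,000 < $50,000 → not met
4. condition 'administers injections' holds; professional liability coverage $1,550,000 < $1,625,000 → not met
5. residents per night-shift aide 21 > 16 → not met
6. resident-rights training 50 days ago vs limit 45 → not met
7. condition 'provides memory care' holds; state survey 430 days ago vs limit 365 → not met
Not met: 7 of 7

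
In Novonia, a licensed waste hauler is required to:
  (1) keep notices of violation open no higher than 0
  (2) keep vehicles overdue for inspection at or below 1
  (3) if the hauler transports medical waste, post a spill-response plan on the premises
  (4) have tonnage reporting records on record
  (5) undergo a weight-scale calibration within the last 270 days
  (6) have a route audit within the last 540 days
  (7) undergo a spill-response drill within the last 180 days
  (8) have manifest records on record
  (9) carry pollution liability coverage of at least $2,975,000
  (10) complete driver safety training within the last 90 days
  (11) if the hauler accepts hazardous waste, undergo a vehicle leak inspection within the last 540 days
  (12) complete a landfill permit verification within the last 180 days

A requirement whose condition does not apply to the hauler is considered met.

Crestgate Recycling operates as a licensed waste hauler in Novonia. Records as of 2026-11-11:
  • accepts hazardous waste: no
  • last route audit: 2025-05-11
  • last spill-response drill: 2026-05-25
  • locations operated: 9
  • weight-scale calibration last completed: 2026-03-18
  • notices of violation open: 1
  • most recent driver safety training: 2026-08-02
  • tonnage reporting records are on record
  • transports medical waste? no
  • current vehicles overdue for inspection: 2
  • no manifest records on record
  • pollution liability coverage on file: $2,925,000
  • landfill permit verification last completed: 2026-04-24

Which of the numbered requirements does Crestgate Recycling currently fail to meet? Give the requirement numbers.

1. notices of violation open 1 > 0 → not met
2. vehicles overdue for inspection 2 > 1 → not met
3. condition 'transports medical waste' does not hold → requirement n/a → met
4. tonnage reporting records present → met
5. weight-scale calibration 238 days ago vs limit 270 → met
6. route audit 549 days ago vs limit 540 → not met
7. spill-response drill 170 days ago vs limit 180 → met
8. manifest records absent → not met
9. pollution liability coverage $2,925,000 < $2,975,000 → not met
10. driver safety training 101 days ago vs limit 90 → not met
11. condition 'accepts hazardous waste' does not hold → requirement n/a → met
12. landfill permit verification 201 days ago vs limit 180 → not met
Not met: 1, 2, 6, 8, 9, 10, 12

1, 2, 6, 8, 9, 10, 12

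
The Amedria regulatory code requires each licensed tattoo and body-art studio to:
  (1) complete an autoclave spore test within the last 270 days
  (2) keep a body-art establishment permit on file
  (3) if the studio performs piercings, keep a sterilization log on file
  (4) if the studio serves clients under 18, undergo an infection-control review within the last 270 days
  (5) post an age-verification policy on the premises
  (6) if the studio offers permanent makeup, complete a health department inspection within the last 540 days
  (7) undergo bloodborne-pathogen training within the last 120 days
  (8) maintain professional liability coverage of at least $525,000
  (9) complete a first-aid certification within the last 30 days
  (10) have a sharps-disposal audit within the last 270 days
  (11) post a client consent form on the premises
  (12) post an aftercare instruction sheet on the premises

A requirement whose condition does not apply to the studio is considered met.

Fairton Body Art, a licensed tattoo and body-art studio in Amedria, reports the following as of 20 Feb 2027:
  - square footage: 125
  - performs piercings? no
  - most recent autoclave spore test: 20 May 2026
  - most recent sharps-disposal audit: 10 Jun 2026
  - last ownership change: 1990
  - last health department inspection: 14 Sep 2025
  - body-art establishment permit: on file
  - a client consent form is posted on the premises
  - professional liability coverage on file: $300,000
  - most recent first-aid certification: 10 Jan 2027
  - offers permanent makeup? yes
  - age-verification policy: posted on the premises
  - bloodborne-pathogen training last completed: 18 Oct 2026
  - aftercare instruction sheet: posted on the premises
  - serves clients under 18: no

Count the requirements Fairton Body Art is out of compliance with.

1. autoclave spore test 276 days ago vs limit 270 → not met
2. body-art establishment permit present → met
3. condition 'performs piercings' does not hold → requirement n/a → met
4. condition 'serves clients under 18' does not hold → requirement n/a → met
5. age-verification policy present → met
6. condition 'offers permanent makeup' holds; health department inspection 524 days ago vs limit 540 → met
7. bloodborne-pathogen training 125 days ago vs limit 120 → not met
8. professional liability coverage $300,000 < $525,000 → not met
9. first-aid certification 41 days ago vs limit 30 → not met
10. sharps-disposal audit 255 days ago vs limit 270 → met
11. client consent form present → met
12. aftercare instruction sheet present → met
Not met: 4 of 12

4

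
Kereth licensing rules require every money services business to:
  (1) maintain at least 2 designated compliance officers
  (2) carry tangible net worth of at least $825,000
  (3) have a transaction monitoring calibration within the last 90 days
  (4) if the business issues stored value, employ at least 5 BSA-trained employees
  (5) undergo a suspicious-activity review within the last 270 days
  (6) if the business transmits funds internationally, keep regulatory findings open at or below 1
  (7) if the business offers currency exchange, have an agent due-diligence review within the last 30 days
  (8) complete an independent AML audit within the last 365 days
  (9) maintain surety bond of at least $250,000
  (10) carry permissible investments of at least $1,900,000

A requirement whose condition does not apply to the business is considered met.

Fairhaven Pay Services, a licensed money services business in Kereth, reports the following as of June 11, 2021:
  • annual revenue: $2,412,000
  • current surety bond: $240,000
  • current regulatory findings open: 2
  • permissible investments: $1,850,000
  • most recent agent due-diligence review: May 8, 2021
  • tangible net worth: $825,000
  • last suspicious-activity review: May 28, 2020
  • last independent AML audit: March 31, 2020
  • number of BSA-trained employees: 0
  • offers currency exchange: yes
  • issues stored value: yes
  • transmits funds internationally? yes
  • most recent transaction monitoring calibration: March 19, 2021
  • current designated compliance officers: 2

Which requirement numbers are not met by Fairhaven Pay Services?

1. designated compliance officers 2 ≥ 2 → met
2. tangible net worth $825,000 ≥ $825,000 → met
3. transaction monitoring calibration 84 days ago vs limit 90 → met
4. condition 'issues stored value' holds; BSA-trained employees 0 < 5 → not met
5. suspicious-activity review 379 days ago vs limit 270 → not met
6. condition 'transmits funds internationally' holds; regulatory findings open 2 > 1 → not met
7. condition 'offers currency exchange' holds; agent due-diligence review 34 days ago vs limit 30 → not met
8. independent AML audit 437 days ago vs limit 365 → not met
9. surety bond $240,000 < $250,000 → not met
10. permissible investments $1,850,000 < $1,900,000 → not met
Not met: 4, 5, 6, 7, 8, 9, 10

4, 5, 6, 7, 8, 9, 10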